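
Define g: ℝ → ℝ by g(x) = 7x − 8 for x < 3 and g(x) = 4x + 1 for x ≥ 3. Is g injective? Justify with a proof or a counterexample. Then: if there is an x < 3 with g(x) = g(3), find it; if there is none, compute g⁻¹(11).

Both pieces are strictly increasing (slopes 7 and 4), so each is injective on its own interval.
The left piece maps (−∞, 3) onto (−∞, 13); the right piece maps [3, ∞) onto [13, ∞).
These images are disjoint, so no value is attained by both pieces. Thus g is injective.
Because the two images are disjoint, no x < 3 has g(x) = g(3), so we compute g⁻¹(11): 11 lies in (−∞, 13), so solve 7x − 8 = 11: x = (11 + 8)/7 = 19/7.

19/7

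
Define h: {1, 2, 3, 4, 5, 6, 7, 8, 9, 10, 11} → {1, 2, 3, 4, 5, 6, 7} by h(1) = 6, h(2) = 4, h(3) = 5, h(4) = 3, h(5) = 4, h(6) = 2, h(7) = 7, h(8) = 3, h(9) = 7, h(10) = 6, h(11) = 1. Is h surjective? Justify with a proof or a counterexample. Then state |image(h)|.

Every element of the codomain has a preimage: 1 = h(11), 2 = h(6), 3 = h(4), 4 = h(2), 5 = h(3), 6 = h(1), 7 = h(7).
So h is surjective.
The image of h is {1, 2, 3, 4, 5, 6, 7}, which has 7 elements.

7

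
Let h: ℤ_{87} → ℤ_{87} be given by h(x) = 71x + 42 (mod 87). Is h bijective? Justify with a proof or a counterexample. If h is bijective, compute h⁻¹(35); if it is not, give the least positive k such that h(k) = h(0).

82

Suppose h(x_1) = h(x_2) in ℤ_{87}. Then 71x_1 + 42 ≡ 71x_2 + 42 (mod 87), thus 71(x_1 − x_2) ≡ 0 (mod 87).
Since gcd(71, 87) = 1, 71 is invertible modulo 87, therefore x_1 − x_2 ≡ 0 (mod 87), i.e. x_1 = x_2.
We now compute 71⁻¹ mod 87 explicitly. Euclid's algorithm: 87 = 1·71 + 16, 71 = 4·16 + 7, 16 = 2·7 + 2, 7 = 3·2 + 1; back-substituting gives 1 = 38·71 − 31·87, so 71⁻¹ ≡ 38 (mod 87).
For any y ∈ ℤ_{87}, x = 38(y − 42) mod 87 satisfies h(x) = 71·38(y − 42) + 42 ≡ y (since 71·38 ≡ 1 mod 87). So every y has a preimage.
Thus h is bijective.
Since h is bijective, we find h⁻¹(35): we need 71x ≡ 35 − 42 ≡ 80 (mod 87). Using 71⁻¹ = 38: x ≡ 38·80 = 3040 = 34·87 + 82, so x = 82.
Check: h(82) = 71·82 + 42 = 5864 = 67·87 + 35 ≡ 35 (mod 87).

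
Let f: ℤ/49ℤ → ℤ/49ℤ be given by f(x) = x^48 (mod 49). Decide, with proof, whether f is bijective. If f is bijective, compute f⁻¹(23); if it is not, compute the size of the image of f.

f(3): Repeated squaring mod 49: 3^1 ≡ 3, 3^2 ≡ 3² = 9, 3^4 ≡ 9² = 81 ≡ 32, 3^8 ≡ 32² = 1024 ≡ 44, 3^16 ≡ 44² = 1936 ≡ 25, 3^32 ≡ 25² = 625 ≡ 37. Since 48 = 32 + 16, 3^48 ≡ 37·25: 37·25 = 925 ≡ 43. So 3^48 ≡ 43 (mod 49).
f(5): Repeated squaring mod 49: 5^1 ≡ 5, 5^2 ≡ 5² = 25, 5^4 ≡ 25² = 625 ≡ 37, 5^8 ≡ 37² = 1369 ≡ 46, 5^16 ≡ 46² = 2116 ≡ 9, 5^32 ≡ 9² = 81 ≡ 32. Since 48 = 32 + 16, 5^48 ≡ 32·9: 32·9 = 288 ≡ 43. So 5^48 ≡ 43 (mod 49).
So f(3) = f(5) = 43 while 3 ≠ 5, hence f is not injective, hence not bijective.
Since f is not bijective, we determine |image(f)|. Computing x^48 mod 49 for each x (by repeated squaring, reducing mod 49 at every step), the values f(0), f(1), …, f(48) are: 0, 1, 15, 43, 29, 43, 8, 0, 43, 36, 8, 15, 22, 15, 0, 36, 8, 22, 1, 1, 22, 0, 29, 29, 36, 36, 29, 29, 0, 22, 1, 1, 22, 8, 36, 0, 15, 22, 15, 8, 36, 43, 0, 8, 43, 29, 43, 15, 1.
The distinct values are {0, 1, 8, 15, 22, 29, 36, 43}; there are 8 of them.

8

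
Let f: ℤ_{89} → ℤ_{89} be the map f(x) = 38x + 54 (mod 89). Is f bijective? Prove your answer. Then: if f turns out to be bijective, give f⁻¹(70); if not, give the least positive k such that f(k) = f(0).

66

Suppose f(s) = f(t) in ℤ_{89}. Then 38s + 54 ≡ 38t + 54 (mod 89), thus 38(s − t) ≡ 0 (mod 89).
Since gcd(38, 89) = 1, 38 is invertible modulo 89, so s − t ≡ 0 (mod 89), i.e. s = t.
We now compute 38⁻¹ mod 89 explicitly. Euclid's algorithm: 89 = 2·38 + 13, 38 = 2·13 + 12, 13 = 1·12 + 1; back-substituting gives 1 = 82·38 − 35·89, so 38⁻¹ ≡ 82 (mod 89).
For any y ∈ ℤ_{89}, x = 82(y − 54) mod 89 satisfies f(x) = 38·82(y − 54) + 54 ≡ y (since 38·82 ≡ 1 mod 89). So every y has a preimage.
Thus f is bijective.
Since f is bijective, we find f⁻¹(70): we need 38x ≡ 70 − 54 ≡ 16 (mod 89). Using 38⁻¹ = 82: x ≡ 82·16 = 1312 = 14·89 + 66, so x = 66.
Check: f(66) = 38·66 + 54 = 2562 = 28·89 + 70 ≡ 70 (mod 89).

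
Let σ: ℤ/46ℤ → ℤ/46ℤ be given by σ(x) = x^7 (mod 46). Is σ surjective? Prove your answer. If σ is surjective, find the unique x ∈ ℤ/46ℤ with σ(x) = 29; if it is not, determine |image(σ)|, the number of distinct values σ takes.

41

Computing x^7 mod 46 for each x (by repeated squaring, reducing mod 46 at every step), the values σ(0), σ(1), …, σ(45) are: 0, 1, 36, 25, 8, 17, 26, 5, 12, 27, 14, 7, 16, 9, 42, 11, 18, 43, 6, 15, 44, 33, 22, 23, 24, 13, 2, 31, 40, 3, 28, 35, 4, 37, 30, 39, 32, 19, 34, 41, 20, 29, 38, 21, 10, 45.
Every element of ℤ/46ℤ appears exactly once in this list, so σ is a bijection, and in particular surjective.
Since σ is surjective, we read off the preimage of 29 from the same table: σ(41) = 29, so σ⁻¹(29) = 41.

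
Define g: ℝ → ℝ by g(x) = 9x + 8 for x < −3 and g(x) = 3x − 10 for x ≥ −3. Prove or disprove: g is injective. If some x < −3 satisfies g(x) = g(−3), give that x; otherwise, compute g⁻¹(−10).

0

Both pieces are strictly increasing (slopes 9 and 3), so each is injective on its own interval.
The left piece maps (−∞, −3) onto (−∞, −19); the right piece maps [−3, ∞) onto [−19, ∞).
These images are disjoint, so no value is attained by both pieces. Thus g is injective.
Because the two images are disjoint, no x < −3 has g(x) = g(−3), so we compute g⁻¹(−10): −10 lies in [−19, ∞), so solve 3x − 10 = −10: x = (−10 + 10)/3 = 0.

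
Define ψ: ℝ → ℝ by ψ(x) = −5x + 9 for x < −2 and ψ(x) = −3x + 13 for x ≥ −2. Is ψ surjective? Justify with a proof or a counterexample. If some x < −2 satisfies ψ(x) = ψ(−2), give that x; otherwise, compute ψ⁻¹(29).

-4

Both pieces are strictly decreasing (slopes −5 and −3), so each is injective on its own interval.
The left piece maps (−∞, −2) onto (19, ∞); the right piece maps [−2, ∞) onto (−∞, 19].
These images together cover ℝ, so ψ is surjective.
Because the two images are disjoint, no x < −2 has ψ(x) = ψ(−2), so we compute ψ⁻¹(29): 29 lies in (19, ∞), so solve −5x + 9 = 29: x = (29 − 9)/(−5) = −4.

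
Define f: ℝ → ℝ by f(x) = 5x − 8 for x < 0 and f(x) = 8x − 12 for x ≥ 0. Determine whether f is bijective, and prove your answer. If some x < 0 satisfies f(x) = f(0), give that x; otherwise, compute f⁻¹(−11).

Both pieces are strictly increasing (slopes 5 and 8), so each is injective on its own interval.
The left piece maps (−∞, 0) onto (−∞, −8); the right piece maps [0, ∞) onto [−12, ∞).
These images overlap. In particular f(0) = −12 (right piece), and solving 5x − 8 = −12 on the left piece gives x = −4/5 < 0.
So f(−4/5) = f(0) with −4/5 ≠ 0, and f is not injective, hence not bijective. This x = −4/5 is the requested value below 0.

-4/5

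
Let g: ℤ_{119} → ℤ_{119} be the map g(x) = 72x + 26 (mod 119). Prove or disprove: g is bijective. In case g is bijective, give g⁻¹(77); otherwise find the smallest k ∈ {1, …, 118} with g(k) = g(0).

85

Recall: g is injective when g(a) = g(b) forces a = b.
Suppose g(a) = g(b) in ℤ_{119}. Then 72a + 26 ≡ 72b + 26 (mod 119), so 72(a − b) ≡ 0 (mod 119).
Since gcd(72, 119) = 1, 72 is invertible modulo 119, thus a − b ≡ 0 (mod 119), i.e. a = b.
We now compute 72⁻¹ mod 119 explicitly. Euclid's algorithm: 119 = 1·72 + 47, 72 = 1·47 + 25, 47 = 1·25 + 22, 25 = 1·22 + 3, 22 = 7·3 + 1; back-substituting gives 1 = 81·72 − 49·119, so 72⁻¹ ≡ 81 (mod 119).
For any y ∈ ℤ_{119}, x = 81(y − 26) mod 119 satisfies g(x) = 72·81(y − 26) + 26 ≡ y (since 72·81 ≡ 1 mod 119). So every y has a preimage.
Thus g is bijective.
Since g is bijective, we find g⁻¹(77): we need 72x ≡ 77 − 26 ≡ 51 (mod 119). Using 72⁻¹ = 81: x ≡ 81·51 = 4131 = 34·119 + 85, so x = 85.
Check: g(85) = 72·85 + 26 = 6146 = 51·119 + 77 ≡ 77 (mod 119).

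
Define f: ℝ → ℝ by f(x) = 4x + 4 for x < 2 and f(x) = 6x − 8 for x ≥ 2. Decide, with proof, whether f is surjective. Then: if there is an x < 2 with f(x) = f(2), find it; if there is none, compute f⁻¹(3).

Both pieces are strictly increasing (slopes 4 and 6), so each is injective on its own interval.
The left piece maps (−∞, 2) onto (−∞, 12); the right piece maps [2, ∞) onto [4, ∞).
The union (−∞, 12) ∪ [4, ∞) covers ℝ, so f is surjective.
For the follow-up: the images overlap, so an x < 2 with f(x) = f(2) exists. f(2) = 4; solving 4x + 4 = 4 for x < 2 gives x = (4 − 4)/4 = 0.

0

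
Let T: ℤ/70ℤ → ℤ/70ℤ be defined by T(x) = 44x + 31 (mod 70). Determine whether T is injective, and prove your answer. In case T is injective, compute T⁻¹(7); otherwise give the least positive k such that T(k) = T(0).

Recall: T is injective if T(a) = T(b) implies a = b.
We have gcd(44, 70) = 2 > 1. Taking a = 0 and b = 35: T(0) = 31 and T(35) = 44·35 + 31 = 1571 ≡ 31 (mod 70).
So T(0) = T(35) while 0 ≠ 35, therefore T is not injective.
Since T is not injective, we find the least positive k with T(k) = T(0): this means 44k ≡ 0 (mod 70), i.e. 70 ∣ 44k. Since gcd(44, 70) = 2, dividing through by 2 this holds exactly when 35 ∣ 22k, and as gcd(22, 35) = 1, exactly when 35 ∣ k.
The smallest positive such k is 35.

35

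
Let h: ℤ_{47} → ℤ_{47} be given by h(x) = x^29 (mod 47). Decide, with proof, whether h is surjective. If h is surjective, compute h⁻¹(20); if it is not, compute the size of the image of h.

35

Since 47 is prime, the nonzero elements of ℤ_{47} form a cyclic group of order 46.
As gcd(29, 46) = 1, raising to the 29th power is a bijection on this group: if s^29 ≡ t^29 then (st^{−1})^29 = 1, and the only element of order dividing gcd(29, 46) = 1 is 1, so s = t.
With h(0) = 0 this makes h injective on all of ℤ_{47}, hence bijective (finite equal-size domain and codomain). In particular h is surjective.
Since h is surjective, we find the preimage of 20. The inverse of x ↦ x^29 on (ℤ_{47})^× is x ↦ x^27, because 29·27 = 783 = 17·46 + 1 ≡ 1 (mod 46) and x^{46} = 1 for x ≠ 0 (Fermat). So h⁻¹(20) = 20^27 mod 47.
Repeated squaring mod 47: 20^1 ≡ 20, 20^2 ≡ 20² = 400 ≡ 24, 20^4 ≡ 24² = 576 ≡ 12, 20^8 ≡ 12² = 144 ≡ 3, 20^16 ≡ 3² = 9. Since 27 = 16 + 8 + 2 + 1, 20^27 ≡ 9·3·24·20: 9·3 = 27, then 27·24 = 648 ≡ 37, then 37·20 = 740 ≡ 35. So 20^27 ≡ 35 (mod 47).
Hence h⁻¹(20) = 35.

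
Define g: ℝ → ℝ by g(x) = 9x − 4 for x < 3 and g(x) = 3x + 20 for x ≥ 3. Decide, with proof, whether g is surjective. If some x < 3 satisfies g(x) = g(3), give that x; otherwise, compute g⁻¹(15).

Both pieces are strictly increasing (slopes 9 and 3), so each is injective on its own interval.
The left piece maps (−∞, 3) onto (−∞, 23); the right piece maps [3, ∞) onto [29, ∞).
The union (−∞, 23) ∪ [29, ∞) omits the interval between 23 and 29; in particular 23 has no preimage. So g is not surjective.
Because the two images are disjoint, no x < 3 has g(x) = g(3), so we compute g⁻¹(15): 15 lies in (−∞, 23), so solve 9x − 4 = 15: x = (15 + 4)/9 = 19/9.

19/9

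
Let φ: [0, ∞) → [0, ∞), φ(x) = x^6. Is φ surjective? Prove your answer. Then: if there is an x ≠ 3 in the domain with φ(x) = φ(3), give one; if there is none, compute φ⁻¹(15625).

For any y ∈ [0, ∞), x = y^{1/6} ∈ [0, ∞) gives φ(x) = y, so φ is surjective.
Since x ↦ x^6 is strictly increasing on [0, ∞), it is injective there, so no x ≠ 3 in the domain has φ(x) = φ(3). We therefore compute φ⁻¹(15625) = 15625^{1/6} = 5 (indeed 5^6 = 15625).

5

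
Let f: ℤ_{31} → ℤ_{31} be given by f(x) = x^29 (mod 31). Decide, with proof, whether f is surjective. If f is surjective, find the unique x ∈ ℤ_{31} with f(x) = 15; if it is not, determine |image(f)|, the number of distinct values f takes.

29

Since 31 is prime, the nonzero elements of ℤ_{31} form a cyclic group of order 30.
As gcd(29, 30) = 1, raising to the 29th power is a bijection on this group: if u^29 ≡ v^29 then (uv^{−1})^29 = 1, and the only element of order dividing gcd(29, 30) = 1 is 1, so u = v.
With f(0) = 0 this makes f injective on all of ℤ_{31}, hence bijective (finite equal-size domain and codomain). In particular f is surjective.
Since f is surjective, we find the preimage of 15. The inverse of x ↦ x^29 on (ℤ_{31})^× is x ↦ x^29, because 29·29 = 841 = 28·30 + 1 ≡ 1 (mod 30) and x^{30} = 1 for x ≠ 0 (Fermat). So f⁻¹(15) = 15^29 mod 31.
Repeated squaring mod 31: 15^1 ≡ 15, 15^2 ≡ 15² = 225 ≡ 8, 15^4 ≡ 8² = 64 ≡ 2, 15^8 ≡ 2² = 4, 15^16 ≡ 4² = 16. Since 29 = 16 + 8 + 4 + 1, 15^29 ≡ 16·4·2·15: 16·4 = 64 ≡ 2, then 2·2 = 4, then 4·15 = 60 ≡ 29. So 15^29 ≡ 29 (mod 31).
Hence f⁻¹(15) = 29.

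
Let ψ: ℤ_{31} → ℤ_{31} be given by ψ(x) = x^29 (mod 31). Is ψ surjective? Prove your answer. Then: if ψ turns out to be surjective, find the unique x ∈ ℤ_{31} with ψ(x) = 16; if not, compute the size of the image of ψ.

Since 31 is prime, the nonzero elements of ℤ_{31} form a cyclic group of order 30.
As gcd(29, 30) = 1, raising to the 29th power is a bijection on this group: if u^29 ≡ v^29 then (uv^{−1})^29 = 1, and the only element of order dividing gcd(29, 30) = 1 is 1, so u = v.
With ψ(0) = 0 this makes ψ injective on all of ℤ_{31}, hence bijective (finite equal-size domain and codomain). In particular ψ is surjective.
Since ψ is surjective, we find the preimage of 16. The inverse of x ↦ x^29 on (ℤ_{31})^× is x ↦ x^29, because 29·29 = 841 = 28·30 + 1 ≡ 1 (mod 30) and x^{30} = 1 for x ≠ 0 (Fermat). So ψ⁻¹(16) = 16^29 mod 31.
Repeated squaring mod 31: 16^1 ≡ 16, 16^2 ≡ 16² = 256 ≡ 8, 16^4 ≡ 8² = 64 ≡ 2, 16^8 ≡ 2² = 4, 16^16 ≡ 4² = 16. Since 29 = 16 + 8 + 4 + 1, 16^29 ≡ 16·4·2·16: 16·4 = 64 ≡ 2, then 2·2 = 4, then 4·16 = 64 ≡ 2. So 16^29 ≡ 2 (mod 31).
Hence ψ⁻¹(16) = 2.

2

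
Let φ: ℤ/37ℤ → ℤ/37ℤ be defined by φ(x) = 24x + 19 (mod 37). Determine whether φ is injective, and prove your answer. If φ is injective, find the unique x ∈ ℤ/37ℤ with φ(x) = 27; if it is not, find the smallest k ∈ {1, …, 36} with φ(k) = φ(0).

If φ(x_1) = φ(x_2), then 24x_1 ≡ 24x_2 (mod 37). Because gcd(24, 37) = 1, we may cancel 24 to get x_1 ≡ x_2 (mod 37).
So φ is injective.
We now compute 24⁻¹ mod 37 explicitly. Euclid's algorithm: 37 = 1·24 + 13, 24 = 1·13 + 11, 13 = 1·11 + 2, 11 = 5·2 + 1; back-substituting gives 1 = 17·24 − 11·37, so 24⁻¹ ≡ 17 (mod 37).
Since φ is injective, we find φ⁻¹(27): we need 24x ≡ 27 − 19 ≡ 8 (mod 37). Using 24⁻¹ = 17: x ≡ 17·8 = 136 = 3·37 + 25, so x = 25.
Check: φ(25) = 24·25 + 19 = 619 = 16·37 + 27 ≡ 27 (mod 37).

25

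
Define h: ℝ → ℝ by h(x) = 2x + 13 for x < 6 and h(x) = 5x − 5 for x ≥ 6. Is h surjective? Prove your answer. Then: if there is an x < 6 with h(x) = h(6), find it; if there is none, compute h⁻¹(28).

Both pieces are strictly increasing (slopes 2 and 5), so each is injective on its own interval.
The left piece maps (−∞, 6) onto (−∞, 25); the right piece maps [6, ∞) onto [25, ∞).
These images together cover ℝ, so h is surjective.
Because the two images are disjoint, no x < 6 has h(x) = h(6), so we compute h⁻¹(28): 28 lies in [25, ∞), so solve 5x − 5 = 28: x = (28 + 5)/5 = 33/5.

33/5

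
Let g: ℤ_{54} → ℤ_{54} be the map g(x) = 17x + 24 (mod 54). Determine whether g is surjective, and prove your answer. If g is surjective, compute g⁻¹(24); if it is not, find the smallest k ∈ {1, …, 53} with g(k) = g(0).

0

Recall: g is surjective if every y in the codomain equals g(x) for some x in the domain.
Since gcd(17, 54) = 1, 17 is invertible modulo 54. Euclid's algorithm: 54 = 3·17 + 3, 17 = 5·3 + 2, 3 = 1·2 + 1; back-substituting gives 1 = 35·17 − 11·54, so 17⁻¹ ≡ 35 (mod 54).
For any y ∈ ℤ_{54}, x = 35(y − 24) mod 54 satisfies g(x) = 17·35(y − 24) + 24 ≡ y (since 17·35 ≡ 1 mod 54). So every y has a preimage.
Therefore g is surjective.
Since g is surjective, we compute g⁻¹(24): solve 17x + 24 ≡ 24 (mod 54), i.e. 17x ≡ 0 (mod 54).
Multiplying by 17⁻¹ = 35 gives x ≡ 35·0 = 0 ≡ 0 (mod 54).
Check: g(0) = 17·0 + 24 = 24 ≡ 24 (mod 54).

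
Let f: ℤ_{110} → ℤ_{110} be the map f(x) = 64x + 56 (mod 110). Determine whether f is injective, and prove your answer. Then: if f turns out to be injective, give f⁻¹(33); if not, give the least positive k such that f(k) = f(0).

We have gcd(64, 110) = 2 > 1. Taking a = 0 and b = 55: f(0) = 56 and f(55) = 64·55 + 56 = 3576 ≡ 56 (mod 110).
So f(0) = f(55) while 0 ≠ 55, therefore f is not injective.
Since f is not injective, we find the least positive k with f(k) = f(0): this means 64k ≡ 0 (mod 110), i.e. 110 ∣ 64k. Since gcd(64, 110) = 2, dividing through by 2 this holds exactly when 55 ∣ 32k, and as gcd(32, 55) = 1, exactly when 55 ∣ k.
The smallest positive such k is 55.

55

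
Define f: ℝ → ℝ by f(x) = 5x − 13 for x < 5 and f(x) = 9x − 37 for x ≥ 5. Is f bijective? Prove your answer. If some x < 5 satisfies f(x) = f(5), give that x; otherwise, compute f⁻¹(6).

Both pieces are strictly increasing (slopes 5 and 9), so each is injective on its own interval.
The left piece maps (−∞, 5) onto (−∞, 12); the right piece maps [5, ∞) onto [8, ∞).
These images overlap. In particular f(5) = 8 (right piece), and solving 5x − 13 = 8 on the left piece gives x = 21/5 < 5.
So f(21/5) = f(5) with 21/5 ≠ 5, and f is not injective, hence not bijective. This x = 21/5 is the requested value below 5.

21/5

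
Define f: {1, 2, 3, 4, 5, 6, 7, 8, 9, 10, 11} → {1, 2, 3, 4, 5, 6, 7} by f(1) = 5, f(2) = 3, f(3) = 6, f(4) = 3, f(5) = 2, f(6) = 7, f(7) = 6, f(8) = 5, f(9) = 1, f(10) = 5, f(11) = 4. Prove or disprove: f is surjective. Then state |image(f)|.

7

Every element of the codomain has a preimage: 1 = f(9), 2 = f(5), 3 = f(2), 4 = f(11), 5 = f(1), 6 = f(3), 7 = f(6).
Hence f is surjective.
The image of f is {1, 2, 3, 4, 5, 6, 7}, which has 7 elements.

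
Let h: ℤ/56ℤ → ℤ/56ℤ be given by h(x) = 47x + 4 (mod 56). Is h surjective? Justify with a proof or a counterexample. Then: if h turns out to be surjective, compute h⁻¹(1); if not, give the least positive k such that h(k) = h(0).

Since gcd(47, 56) = 1, 47 is invertible modulo 56. Euclid's algorithm: 56 = 1·47 + 9, 47 = 5·9 + 2, 9 = 4·2 + 1; back-substituting gives 1 = 31·47 − 26·56, so 47⁻¹ ≡ 31 (mod 56).
Then y ↦ 31(y − 4) is a two-sided inverse to h, so every y ∈ ℤ/56ℤ has a preimage.
Therefore h is surjective.
Since h is surjective, we find h⁻¹(1): we need 47x ≡ 1 − 4 ≡ 53 (mod 56). Using 47⁻¹ = 31: x ≡ 31·53 = 1643 = 29·56 + 19, so x = 19.
Check: h(19) = 47·19 + 4 = 897 = 16·56 + 1 ≡ 1 (mod 56).

19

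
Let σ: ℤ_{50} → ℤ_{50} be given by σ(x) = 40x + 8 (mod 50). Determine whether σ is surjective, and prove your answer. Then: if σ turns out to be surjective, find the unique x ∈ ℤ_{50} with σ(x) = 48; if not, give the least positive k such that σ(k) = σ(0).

Since gcd(40, 50) = 10, we have 40x ≡ 0 (mod 10) for all x, so σ(x) ≡ 8 (mod 10).
But 0 ≢ 8 (mod 10), so 0 ∈ ℤ_{50} has no preimage. So σ is not surjective.
Since σ is not surjective, we find the least positive k with σ(k) = σ(0): this means 40k ≡ 0 (mod 50), i.e. 50 ∣ 40k. Since gcd(40, 50) = 10, dividing through by 10 this holds exactly when 5 ∣ 4k, and as gcd(4, 5) = 1, exactly when 5 ∣ k.
The smallest positive such k is 5.

5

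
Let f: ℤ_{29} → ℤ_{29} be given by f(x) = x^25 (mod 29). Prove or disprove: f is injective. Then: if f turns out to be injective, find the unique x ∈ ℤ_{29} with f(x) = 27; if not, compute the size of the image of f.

10

Since 29 is prime, the nonzero elements of ℤ_{29} form a cyclic group of order 28.
As gcd(25, 28) = 1, raising to the 25th power is a bijection on this group: if x_1^25 ≡ x_2^25 then (x_1x_2^{−1})^25 = 1, and the only element of order dividing gcd(25, 28) = 1 is 1, so x_1 = x_2.
With f(0) = 0 this makes f injective on all of ℤ_{29}, hence bijective (finite equal-size domain and codomain). In particular f is injective.
Since f is injective, we find the preimage of 27. The inverse of x ↦ x^25 on (ℤ_{29})^× is x ↦ x^9, because 25·9 = 225 = 8·28 + 1 ≡ 1 (mod 28) and x^{28} = 1 for x ≠ 0 (Fermat). So f⁻¹(27) = 27^9 mod 29.
Repeated squaring mod 29: 27^1 ≡ 27, 27^2 ≡ 27² = 729 ≡ 4, 27^4 ≡ 4² = 16, 27^8 ≡ 16² = 256 ≡ 24. Since 9 = 8 + 1, 27^9 ≡ 24·27: 24·27 = 648 ≡ 10. So 27^9 ≡ 10 (mod 29).
Hence f⁻¹(27) = 10.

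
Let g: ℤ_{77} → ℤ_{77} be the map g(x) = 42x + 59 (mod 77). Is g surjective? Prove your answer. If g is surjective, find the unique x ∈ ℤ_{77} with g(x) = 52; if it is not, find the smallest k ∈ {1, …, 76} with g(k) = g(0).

Since gcd(42, 77) = 7, we have 42x ≡ 0 (mod 7) for all x, so g(x) ≡ 3 (mod 7).
But 0 ≢ 3 (mod 7), so 0 ∈ ℤ_{77} has no preimage. So g is not surjective.
Since g is not surjective, we find the least positive k with g(k) = g(0): this means 42k ≡ 0 (mod 77), i.e. 77 ∣ 42k. Since gcd(42, 77) = 7, dividing through by 7 this holds exactly when 11 ∣ 6k, and as gcd(6, 11) = 1, exactly when 11 ∣ k.
The smallest positive such k is 11.

11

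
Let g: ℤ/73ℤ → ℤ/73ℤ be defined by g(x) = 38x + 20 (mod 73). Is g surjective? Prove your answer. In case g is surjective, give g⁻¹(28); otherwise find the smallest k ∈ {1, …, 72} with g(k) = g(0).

Recall: g is surjective if every y in the codomain equals g(x) for some x in the domain.
Since gcd(38, 73) = 1, 38 is invertible modulo 73. Euclid's algorithm: 73 = 1·38 + 35, 38 = 1·35 + 3, 35 = 11·3 + 2, 3 = 1·2 + 1; back-substituting gives 1 = 25·38 − 13·73, so 38⁻¹ ≡ 25 (mod 73).
Then y ↦ 25(y − 20) is a two-sided inverse to g, so every y ∈ ℤ/73ℤ has a preimage.
Thus g is surjective.
Since g is surjective, we compute g⁻¹(28): solve 38x + 20 ≡ 28 (mod 73), i.e. 38x ≡ 8 (mod 73).
Multiplying by 38⁻¹ = 25 gives x ≡ 25·8 = 200 = 2·73 + 54 ≡ 54 (mod 73).
Check: g(54) = 38·54 + 20 = 2072 = 28·73 + 28 ≡ 28 (mod 73).

54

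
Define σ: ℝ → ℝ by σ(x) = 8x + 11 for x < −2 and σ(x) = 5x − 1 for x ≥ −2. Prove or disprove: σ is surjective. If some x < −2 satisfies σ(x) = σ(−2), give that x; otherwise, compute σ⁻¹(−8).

-11/4

Both pieces are strictly increasing (slopes 8 and 5), so each is injective on its own interval.
The left piece maps (−∞, −2) onto (−∞, −5); the right piece maps [−2, ∞) onto [−11, ∞).
The union (−∞, −5) ∪ [−11, ∞) covers ℝ, so σ is surjective.
For the follow-up: the images overlap, so an x < −2 with σ(x) = σ(−2) exists. σ(−2) = −11; solving 8x + 11 = −11 for x < −2 gives x = (−11 − 11)/8 = −11/4.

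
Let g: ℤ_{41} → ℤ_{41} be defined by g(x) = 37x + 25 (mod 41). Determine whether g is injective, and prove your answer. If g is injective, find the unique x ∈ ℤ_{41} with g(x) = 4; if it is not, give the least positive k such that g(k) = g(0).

36

If g(u) = g(v), then 37u ≡ 37v (mod 41). Because gcd(37, 41) = 1, we may cancel 37 to get u ≡ v (mod 41).
Therefore g is injective.
We now compute 37⁻¹ mod 41 explicitly. Euclid's algorithm: 41 = 1·37 + 4, 37 = 9·4 + 1; back-substituting gives 1 = 10·37 − 9·41, so 37⁻¹ ≡ 10 (mod 41).
Since g is injective, we find g⁻¹(4): we need 37x ≡ 4 − 25 ≡ 20 (mod 41). Using 37⁻¹ = 10: x ≡ 10·20 = 200 = 4·41 + 36, so x = 36.
Check: g(36) = 37·36 + 25 = 1357 = 33·41 + 4 ≡ 4 (mod 41).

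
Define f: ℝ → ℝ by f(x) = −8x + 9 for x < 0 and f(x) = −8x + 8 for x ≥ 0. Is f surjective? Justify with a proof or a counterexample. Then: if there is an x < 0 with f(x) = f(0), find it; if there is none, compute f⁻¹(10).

Both pieces are strictly decreasing (slopes −8 and −8), so each is injective on its own interval.
The left piece maps (−∞, 0) onto (9, ∞); the right piece maps [0, ∞) onto (−∞, 8].
The union (9, ∞) ∪ (−∞, 8] omits the interval between 9 and 8; in particular 9 has no preimage. So f is not surjective.
Because the two images are disjoint, no x < 0 has f(x) = f(0), so we compute f⁻¹(10): 10 lies in (9, ∞), so solve −8x + 9 = 10: x = (10 − 9)/(−8) = −1/8.

-1/8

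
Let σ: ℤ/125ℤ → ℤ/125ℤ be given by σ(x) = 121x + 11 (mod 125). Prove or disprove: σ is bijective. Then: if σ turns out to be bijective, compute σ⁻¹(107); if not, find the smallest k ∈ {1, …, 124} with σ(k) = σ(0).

101

If σ(a) = σ(b), then 121a ≡ 121b (mod 125). Because gcd(121, 125) = 1, we may cancel 121 to get a ≡ b (mod 125).
We now compute 121⁻¹ mod 125 explicitly. Euclid's algorithm: 125 = 1·121 + 4, 121 = 30·4 + 1; back-substituting gives 1 = 31·121 − 30·125, so 121⁻¹ ≡ 31 (mod 125).
For any y ∈ ℤ/125ℤ, x = 31(y − 11) mod 125 satisfies σ(x) = 121·31(y − 11) + 11 ≡ y (since 121·31 ≡ 1 mod 125). So every y has a preimage.
Therefore σ is bijective.
Since σ is bijective, we find σ⁻¹(107): we need 121x ≡ 107 − 11 ≡ 96 (mod 125). Using 121⁻¹ = 31: x ≡ 31·96 = 2976 = 23·125 + 101, so x = 101.
Check: σ(101) = 121·101 + 11 = 12232 = 97·125 + 107 ≡ 107 (mod 125).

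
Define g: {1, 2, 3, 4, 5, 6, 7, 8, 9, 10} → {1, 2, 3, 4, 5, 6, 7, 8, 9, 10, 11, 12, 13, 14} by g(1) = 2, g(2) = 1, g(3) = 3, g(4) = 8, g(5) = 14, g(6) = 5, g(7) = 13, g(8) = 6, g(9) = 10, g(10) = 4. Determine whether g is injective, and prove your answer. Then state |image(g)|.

10

The values g(1), …, g(10) are 2, 1, 3, 8, 14, 5, 13, 6, 10, 4 — all distinct.
So g(x_1) = g(x_2) only when x_1 = x_2, and g is injective.
The image of g is {1, 2, 3, 4, 5, 6, 8, 10, 13, 14}, which has 10 elements.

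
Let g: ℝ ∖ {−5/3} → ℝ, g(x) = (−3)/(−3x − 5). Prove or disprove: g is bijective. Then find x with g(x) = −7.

If g(x) = 0, cross-multiplying gives −3(−3) = 0(−3x − 5), which simplifies to 9 = 0 — false.  So 0 has no preimage and g is not surjective.
Thus g is not bijective.
Solving g(x) = −7: cross-multiplying gives −3 = −7(−3x − 5), which rearranges to −21x = 38, so x = −38/21.

-38/21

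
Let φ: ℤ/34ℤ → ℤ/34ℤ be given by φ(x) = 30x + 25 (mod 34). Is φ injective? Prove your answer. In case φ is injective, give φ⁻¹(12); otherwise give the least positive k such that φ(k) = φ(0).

17

Recall: φ is injective if φ(a) = φ(b) implies a = b.
We have gcd(30, 34) = 2 > 1. Taking a = 0 and b = 17: φ(0) = 25 and φ(17) = 30·17 + 25 = 535 ≡ 25 (mod 34).
So φ(0) = φ(17) while 0 ≠ 17, therefore φ is not injective.
Since φ is not injective, we find the least positive k with φ(k) = φ(0): this means 30k ≡ 0 (mod 34), i.e. 34 ∣ 30k. Since gcd(30, 34) = 2, dividing through by 2 this holds exactly when 17 ∣ 15k, and as gcd(15, 17) = 1, exactly when 17 ∣ k.
The smallest positive such k is 17.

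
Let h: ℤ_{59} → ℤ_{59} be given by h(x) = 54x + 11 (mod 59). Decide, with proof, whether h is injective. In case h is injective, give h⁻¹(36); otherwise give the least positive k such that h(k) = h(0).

If h(u) = h(v), then 54u ≡ 54v (mod 59). Because gcd(54, 59) = 1, we may cancel 54 to get u ≡ v (mod 59).
Therefore h is injective.
We now compute 54⁻¹ mod 59 explicitly. Euclid's algorithm: 59 = 1·54 + 5, 54 = 10·5 + 4, 5 = 1·4 + 1; back-substituting gives 1 = 47·54 − 43·59, so 54⁻¹ ≡ 47 (mod 59).
Since h is injective, we compute h⁻¹(36): solve 54x + 11 ≡ 36 (mod 59), i.e. 54x ≡ 25 (mod 59).
Multiplying by 54⁻¹ = 47 gives x ≡ 47·25 = 1175 = 19·59 + 54 ≡ 54 (mod 59).
Check: h(54) = 54·54 + 11 = 2927 = 49·59 + 36 ≡ 36 (mod 59).

54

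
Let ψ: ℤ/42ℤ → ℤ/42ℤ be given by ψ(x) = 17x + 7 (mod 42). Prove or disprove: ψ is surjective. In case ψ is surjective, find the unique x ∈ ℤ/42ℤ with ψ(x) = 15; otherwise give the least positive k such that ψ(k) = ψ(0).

40

Recall that ψ is surjective if every y in the codomain equals ψ(x) for some x in the domain.
Since gcd(17, 42) = 1, 17 is invertible modulo 42. Euclid's algorithm: 42 = 2·17 + 8, 17 = 2·8 + 1; back-substituting gives 1 = 5·17 − 2·42, so 17⁻¹ ≡ 5 (mod 42).
For any y ∈ ℤ/42ℤ, x = 5(y − 7) mod 42 satisfies ψ(x) = 17·5(y − 7) + 7 ≡ y (since 17·5 ≡ 1 mod 42). So every y has a preimage.
Hence ψ is surjective.
Since ψ is surjective, we find ψ⁻¹(15): we need 17x ≡ 15 − 7 ≡ 8 (mod 42). Using 17⁻¹ = 5: x ≡ 5·8 = 40, so x = 40.
Check: ψ(40) = 17·40 + 7 = 687 = 16·42 + 15 ≡ 15 (mod 42).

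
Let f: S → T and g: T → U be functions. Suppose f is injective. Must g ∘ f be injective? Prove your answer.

not injective

No. Take S = T = U = {1, 2, 3}, f = identity (injective), and g(x) = 1 for every x.
Then (g ∘ f)(1) = 1 = (g ∘ f)(3) with 1 ≠ 3, so g ∘ f is not injective.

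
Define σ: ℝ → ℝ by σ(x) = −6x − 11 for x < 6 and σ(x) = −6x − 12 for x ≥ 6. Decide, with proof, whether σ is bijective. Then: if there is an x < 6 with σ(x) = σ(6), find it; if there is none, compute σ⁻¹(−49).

37/6

Both pieces are strictly decreasing (slopes −6 and −6), so each is injective on its own interval.
The left piece maps (−∞, 6) onto (−47, ∞); the right piece maps [6, ∞) onto (−∞, −48].
The images leave a gap (−47 has no preimage), so σ is not surjective, hence not bijective.
Because the two images are disjoint, no x < 6 has σ(x) = σ(6), so we compute σ⁻¹(−49): −49 lies in (−∞, −48], so solve −6x − 12 = −49: x = (−49 + 12)/(−6) = 37/6.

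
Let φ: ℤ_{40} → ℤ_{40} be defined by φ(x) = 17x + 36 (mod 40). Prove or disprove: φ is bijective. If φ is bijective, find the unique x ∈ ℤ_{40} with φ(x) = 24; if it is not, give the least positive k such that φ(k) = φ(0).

Suppose φ(u) = φ(v) in ℤ_{40}. Then 17u + 36 ≡ 17v + 36 (mod 40), hence 17(u − v) ≡ 0 (mod 40).
Since gcd(17, 40) = 1, 17 is invertible modulo 40, so u − v ≡ 0 (mod 40), i.e. u = v.
We now compute 17⁻¹ mod 40 explicitly. Euclid's algorithm: 40 = 2·17 + 6, 17 = 2·6 + 5, 6 = 1·5 + 1; back-substituting gives 1 = 33·17 − 14·40, so 17⁻¹ ≡ 33 (mod 40).
For any y ∈ ℤ_{40}, x = 33(y − 36) mod 40 satisfies φ(x) = 17·33(y − 36) + 36 ≡ y (since 17·33 ≡ 1 mod 40). So every y has a preimage.
Hence φ is bijective.
Since φ is bijective, we compute φ⁻¹(24): solve 17x + 36 ≡ 24 (mod 40), i.e. 17x ≡ 28 (mod 40).
Multiplying by 17⁻¹ = 33 gives x ≡ 33·28 = 924 = 23·40 + 4 ≡ 4 (mod 40).
Check: φ(4) = 17·4 + 36 = 104 = 2·40 + 24 ≡ 24 (mod 40).

4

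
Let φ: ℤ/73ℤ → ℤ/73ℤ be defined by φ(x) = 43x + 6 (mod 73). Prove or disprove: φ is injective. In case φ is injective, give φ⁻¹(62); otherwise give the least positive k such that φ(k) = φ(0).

3

By definition, injectivity means: for all u, v in the domain, φ(u) = φ(v) implies u = v.
Suppose φ(u) = φ(v) in ℤ/73ℤ. Then 43u + 6 ≡ 43v + 6 (mod 73), so 43(u − v) ≡ 0 (mod 73).
Since gcd(43, 73) = 1, 43 is invertible modulo 73, thus u − v ≡ 0 (mod 73), i.e. u = v.
Thus φ is injective.
We now compute 43⁻¹ mod 73 explicitly. Euclid's algorithm: 73 = 1·43 + 30, 43 = 1·30 + 13, 30 = 2·13 + 4, 13 = 3·4 + 1; back-substituting gives 1 = 17·43 − 10·73, so 43⁻¹ ≡ 17 (mod 73).
Since φ is injective, we find φ⁻¹(62): we need 43x ≡ 62 − 6 ≡ 56 (mod 73). Using 43⁻¹ = 17: x ≡ 17·56 = 952 = 13·73 + 3, so x = 3.
Check: φ(3) = 43·3 + 6 = 135 = 1·73 + 62 ≡ 62 (mod 73).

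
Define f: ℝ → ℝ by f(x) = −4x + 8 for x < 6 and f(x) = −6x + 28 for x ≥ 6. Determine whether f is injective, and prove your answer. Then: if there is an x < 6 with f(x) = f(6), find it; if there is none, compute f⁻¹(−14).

4

Both pieces are strictly decreasing (slopes −4 and −6), so each is injective on its own interval.
The left piece maps (−∞, 6) onto (−16, ∞); the right piece maps [6, ∞) onto (−∞, −8].
These images overlap. In particular f(6) = −8 (right piece), and solving −4x + 8 = −8 on the left piece gives x = 4 < 6.
So f(4) = f(6) with 4 ≠ 6, and f is not injective. This x = 4 is the requested value below 6.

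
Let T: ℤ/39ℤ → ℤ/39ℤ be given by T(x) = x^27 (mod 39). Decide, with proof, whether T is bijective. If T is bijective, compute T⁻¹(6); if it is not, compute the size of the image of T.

T(2): Repeated squaring mod 39: 2^1 ≡ 2, 2^2 ≡ 2² = 4, 2^4 ≡ 4² = 16, 2^8 ≡ 16² = 256 ≡ 22, 2^16 ≡ 22² = 484 ≡ 16. Since 27 = 16 + 8 + 2 + 1, 2^27 ≡ 16·22·4·2: 16·22 = 352 ≡ 1, then 1·4 = 4, then 4·2 = 8. So 2^27 ≡ 8 (mod 39).
T(5): Repeated squaring mod 39: 5^1 ≡ 5, 5^2 ≡ 5² = 25, 5^4 ≡ 25² = 625 ≡ 1, 5^8 ≡ 1² = 1, 5^16 ≡ 1² = 1. Since 27 = 16 + 8 + 2 + 1, 5^27 ≡ 1·1·25·5: 1·1 = 1, then 1·25 = 25, then 25·5 = 125 ≡ 8. So 5^27 ≡ 8 (mod 39).
So T(2) = T(5) = 8 while 2 ≠ 5, thus T is not injective, hence not bijective.
Since T is not bijective, we determine |image(T)|. Computing x^27 mod 39 for each x (by repeated squaring, reducing mod 39 at every step), the values T(0), T(1), …, T(38) are: 0, 1, 8, 27, 25, 8, 21, 31, 5, 27, 25, 5, 12, 13, 14, 21, 1, 38, 21, 34, 5, 18, 1, 38, 18, 25, 26, 27, 34, 14, 12, 34, 8, 18, 31, 14, 12, 31, 38.
The distinct values are {0, 1, 5, 8, 12, 13, 14, 18, 21, 25, 26, 27, 31, 34, 38}; there are 15 of them.

15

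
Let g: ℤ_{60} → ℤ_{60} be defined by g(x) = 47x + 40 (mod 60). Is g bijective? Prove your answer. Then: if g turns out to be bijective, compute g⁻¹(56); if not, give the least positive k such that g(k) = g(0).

Suppose g(a) = g(b) in ℤ_{60}. Then 47a + 40 ≡ 47b + 40 (mod 60), so 47(a − b) ≡ 0 (mod 60).
Since gcd(47, 60) = 1, 47 is invertible modulo 60, hence a − b ≡ 0 (mod 60), i.e. a = b.
We now compute 47⁻¹ mod 60 explicitly. Euclid's algorithm: 60 = 1·47 + 13, 47 = 3·13 + 8, 13 = 1·8 + 5, 8 = 1·5 + 3, 5 = 1·3 + 2, 3 = 1·2 + 1; back-substituting gives 1 = 23·47 − 18·60, so 47⁻¹ ≡ 23 (mod 60).
Then y ↦ 23(y − 40) is a two-sided inverse to g, so every y ∈ ℤ_{60} has a preimage.
Hence g is bijective.
Since g is bijective, we compute g⁻¹(56): solve 47x + 40 ≡ 56 (mod 60), i.e. 47x ≡ 16 (mod 60).
Multiplying by 47⁻¹ = 23 gives x ≡ 23·16 = 368 = 6·60 + 8 ≡ 8 (mod 60).
Check: g(8) = 47·8 + 40 = 416 = 6·60 + 56 ≡ 56 (mod 60).

8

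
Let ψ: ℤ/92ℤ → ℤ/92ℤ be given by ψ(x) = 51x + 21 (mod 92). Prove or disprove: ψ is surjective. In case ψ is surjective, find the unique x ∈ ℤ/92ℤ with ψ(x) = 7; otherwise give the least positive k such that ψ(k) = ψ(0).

Recall that surjectivity means every element of the codomain has a preimage under ψ.
Since gcd(51, 92) = 1, 51 is invertible modulo 92. Euclid's algorithm: 92 = 1·51 + 41, 51 = 1·41 + 10, 41 = 4·10 + 1; back-substituting gives 1 = 83·51 − 46·92, so 51⁻¹ ≡ 83 (mod 92).
For any y ∈ ℤ/92ℤ, x = 83(y − 21) mod 92 satisfies ψ(x) = 51·83(y − 21) + 21 ≡ y (since 51·83 ≡ 1 mod 92). So every y has a preimage.
So ψ is surjective.
Since ψ is surjective, we find ψ⁻¹(7): we need 51x ≡ 7 − 21 ≡ 78 (mod 92). Using 51⁻¹ = 83: x ≡ 83·78 = 6474 = 70·92 + 34, so x = 34.
Check: ψ(34) = 51·34 + 21 = 1755 = 19·92 + 7 ≡ 7 (mod 92).

34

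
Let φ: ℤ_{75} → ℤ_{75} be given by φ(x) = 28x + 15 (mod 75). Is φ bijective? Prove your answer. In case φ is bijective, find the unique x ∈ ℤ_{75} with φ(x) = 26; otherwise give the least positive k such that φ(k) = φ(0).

62

Suppose φ(s) = φ(t) in ℤ_{75}. Then 28s + 15 ≡ 28t + 15 (mod 75), so 28(s − t) ≡ 0 (mod 75).
Since gcd(28, 75) = 1, 28 is invertible modulo 75, hence s − t ≡ 0 (mod 75), i.e. s = t.
We now compute 28⁻¹ mod 75 explicitly. Euclid's algorithm: 75 = 2·28 + 19, 28 = 1·19 + 9, 19 = 2·9 + 1; back-substituting gives 1 = 67·28 − 25·75, so 28⁻¹ ≡ 67 (mod 75).
Then y ↦ 67(y − 15) is a two-sided inverse to φ, so every y ∈ ℤ_{75} has a preimage.
Therefore φ is bijective.
Since φ is bijective, we compute φ⁻¹(26): solve 28x + 15 ≡ 26 (mod 75), i.e. 28x ≡ 11 (mod 75).
Multiplying by 28⁻¹ = 67 gives x ≡ 67·11 = 737 = 9·75 + 62 ≡ 62 (mod 75).
Check: φ(62) = 28·62 + 15 = 1751 = 23·75 + 26 ≡ 26 (mod 75).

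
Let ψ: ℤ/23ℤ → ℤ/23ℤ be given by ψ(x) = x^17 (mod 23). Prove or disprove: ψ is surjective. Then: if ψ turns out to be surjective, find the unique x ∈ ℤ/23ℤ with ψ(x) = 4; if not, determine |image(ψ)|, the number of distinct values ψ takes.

Since 23 is prime, the nonzero elements of ℤ/23ℤ form a cyclic group of order 22.
As gcd(17, 22) = 1, raising to the 17th power is a bijection on this group: if s^17 ≡ t^17 then (st^{−1})^17 = 1, and the only element of order dividing gcd(17, 22) = 1 is 1, so s = t.
With ψ(0) = 0 this makes ψ injective on all of ℤ/23ℤ, hence bijective (finite equal-size domain and codomain). In particular ψ is surjective.
Since ψ is surjective, we find the preimage of 4. The inverse of x ↦ x^17 on (ℤ/23ℤ)^× is x ↦ x^13, because 17·13 = 221 = 10·22 + 1 ≡ 1 (mod 22) and x^{22} = 1 for x ≠ 0 (Fermat). So ψ⁻¹(4) = 4^13 mod 23.
Repeated squaring mod 23: 4^1 ≡ 4, 4^2 ≡ 4² = 16, 4^4 ≡ 16² = 256 ≡ 3, 4^8 ≡ 3² = 9. Since 13 = 8 + 4 + 1, 4^13 ≡ 9·3·4: 9·3 = 27 ≡ 4, then 4·4 = 16. So 4^13 ≡ 16 (mod 23).
Hence ψ⁻¹(4) = 16.

16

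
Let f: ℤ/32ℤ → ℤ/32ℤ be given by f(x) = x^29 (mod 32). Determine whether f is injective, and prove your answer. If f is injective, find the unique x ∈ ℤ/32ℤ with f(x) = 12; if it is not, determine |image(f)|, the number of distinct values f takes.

f(0) = 0^29 = 0.
f(2): Repeated squaring mod 32: 2^1 ≡ 2, 2^2 ≡ 2² = 4, 2^4 ≡ 4² = 16, 2^8 ≡ 16² = 256 ≡ 0, 2^16 ≡ 0² = 0. Since 29 = 16 + 8 + 4 + 1, 2^29 ≡ 0·0·16·2: 0·0 = 0, then 0·16 = 0, then 0·2 = 0. So 2^29 ≡ 0 (mod 32).
So f(0) = f(2) = 0 while 0 ≠ 2, therefore f is not injective.
Since f is not injective, we determine |image(f)|. Computing x^29 mod 32 for each x (by repeated squaring, reducing mod 32 at every step), the values f(0), f(1), …, f(31) are: 0, 1, 0, 19, 0, 21, 0, 7, 0, 9, 0, 27, 0, 29, 0, 15, 0, 17, 0, 3, 0, 5, 0, 23, 0, 25, 0, 11, 0, 13, 0, 31.
The distinct values are {0, 1, 3, 5, 7, 9, 11, 13, 15, 17, 19, 21, 23, 25, 27, 29, 31}; there are 17 of them.

17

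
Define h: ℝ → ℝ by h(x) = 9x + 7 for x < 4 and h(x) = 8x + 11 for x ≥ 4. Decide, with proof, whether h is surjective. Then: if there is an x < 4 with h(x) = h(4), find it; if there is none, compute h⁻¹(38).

Both pieces are strictly increasing (slopes 9 and 8), so each is injective on its own interval.
The left piece maps (−∞, 4) onto (−∞, 43); the right piece maps [4, ∞) onto [43, ∞).
These images together cover ℝ, so h is surjective.
Because the two images are disjoint, no x < 4 has h(x) = h(4), so we compute h⁻¹(38): 38 lies in (−∞, 43), so solve 9x + 7 = 38: x = (38 − 7)/9 = 31/9.

31/9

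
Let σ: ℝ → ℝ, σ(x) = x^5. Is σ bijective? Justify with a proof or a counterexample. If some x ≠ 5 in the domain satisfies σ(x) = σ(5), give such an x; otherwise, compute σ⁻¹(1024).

On ℝ, x ↦ x^5 is strictly increasing (injective) and for any y ∈ ℝ the 5th root y^{1/5} lies in ℝ (surjective). So σ is bijective.
Since x ↦ x^5 is strictly increasing on ℝ, it is injective there, so no x ≠ 5 in the domain has σ(x) = σ(5). We therefore compute σ⁻¹(1024) = 1024^{1/5} = 4 (indeed 4^5 = 1024).

4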